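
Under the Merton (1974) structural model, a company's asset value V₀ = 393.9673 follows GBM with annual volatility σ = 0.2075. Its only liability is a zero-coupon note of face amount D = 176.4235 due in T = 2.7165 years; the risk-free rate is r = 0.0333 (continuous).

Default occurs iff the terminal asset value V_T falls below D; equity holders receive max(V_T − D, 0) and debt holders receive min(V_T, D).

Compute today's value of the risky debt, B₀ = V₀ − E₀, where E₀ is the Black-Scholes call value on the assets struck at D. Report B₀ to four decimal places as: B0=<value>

d₁ = [ln(V₀/D) + (r + σ²/2)T] / (σ√T)
   = [ln(393.9673/176.4235) + (0.0333 + 0.5·0.2075²)·2.7165] / (0.2075·√2.7165)
   = [0.803381 + 0.148941] / 0.341998 = 2.784585
d₂ = d₁ − σ√T = 2.784585 − 0.341998 = 2.442587
N(d₁) = 0.997320,  N(d₂) = 0.992709,  e^(−rT) = 0.913511
E₀ = V₀·N(d₁) − D·e^(−rT)·N(d₂)
   = 393.9673·0.997320 − 176.4235·0.913511·0.992709 = 232.921752
B₀ = V₀ − E₀ = 393.9673 − 232.921752 = 161.045548

B0=161.0455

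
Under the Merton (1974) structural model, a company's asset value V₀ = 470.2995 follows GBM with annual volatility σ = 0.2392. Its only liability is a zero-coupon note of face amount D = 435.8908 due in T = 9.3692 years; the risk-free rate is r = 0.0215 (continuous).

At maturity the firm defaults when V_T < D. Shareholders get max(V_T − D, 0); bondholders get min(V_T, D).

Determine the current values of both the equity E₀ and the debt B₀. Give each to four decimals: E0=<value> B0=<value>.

d₁ = [ln(V₀/D) + (r + σ²/2)T] / (σ√T)
   = [ln(470.2995/435.8908) + (0.0215 + 0.5·0.2392²)·9.3692] / (0.2392·√9.3692)
   = [0.075978 + 0.469475] / 0.732171 = 0.744980
d₂ = d₁ − σ√T = 0.744980 − 0.732171 = 0.012809
N(d₁) = 0.771858,  N(d₂) = 0.505110,  e^(−rT) = 0.817554
E₀ = V₀·N(d₁) − D·e^(−rT)·N(d₂)
   = 470.2995·0.771858 − 435.8908·0.817554·0.505110 = 183.001236
B₀ = V₀ − E₀ = 470.2995 − 183.001236 = 287.298264

E0=183.0012 B0=287.2983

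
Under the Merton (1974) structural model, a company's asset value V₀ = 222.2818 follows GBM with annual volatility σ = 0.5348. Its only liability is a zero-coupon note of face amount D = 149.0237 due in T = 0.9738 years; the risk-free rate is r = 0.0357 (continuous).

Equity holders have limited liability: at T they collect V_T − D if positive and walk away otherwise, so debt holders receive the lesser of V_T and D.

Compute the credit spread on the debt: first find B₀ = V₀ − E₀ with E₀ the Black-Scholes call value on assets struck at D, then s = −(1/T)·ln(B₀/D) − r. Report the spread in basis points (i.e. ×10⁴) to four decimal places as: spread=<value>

d₁ = [ln(V₀/D) + (r + σ²/2)T] / (σ√T)
   = [ln(222.2818/149.0237) + (0.0357 + 0.5·0.5348²)·0.9738] / (0.5348·√0.9738)
   = [0.399841 + 0.174023] / 0.527748 = 1.087383
d₂ = d₁ − σ√T = 1.087383 − 0.527748 = 0.559636
N(d₁) = 0.861566,  N(d₂) = 0.712136,  e^(−rT) = 0.965833
E₀ = V₀·N(d₁) − D·e^(−rT)·N(d₂)
   = 222.2818·0.861566 − 149.0237·0.965833·0.712136 = 89.011369
B₀ = V₀ − E₀ = 222.2818 − 89.011369 = 133.270431
spread = −(1/T)·ln(B₀/D) − r = −(1/0.9738)·ln(133.270431/149.0237) − 0.0357 = 0.07903092
in basis points: 0.07903092 × 10⁴ = 790.3092 bp

spread=790.3092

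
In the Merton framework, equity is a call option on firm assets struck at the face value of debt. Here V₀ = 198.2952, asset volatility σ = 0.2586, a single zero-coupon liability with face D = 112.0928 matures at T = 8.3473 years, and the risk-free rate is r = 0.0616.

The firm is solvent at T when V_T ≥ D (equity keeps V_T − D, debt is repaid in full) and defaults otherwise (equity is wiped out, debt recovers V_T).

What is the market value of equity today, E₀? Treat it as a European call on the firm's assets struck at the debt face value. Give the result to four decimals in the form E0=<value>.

E0=133.9444

d₁ = [ln(V₀/D) + (r + σ²/2)T] / (σ√T)
   = [ln(198.2952/112.0928) + (0.0616 + 0.5·0.2586²)·8.3473] / (0.2586·√8.3473)
   = [0.570430 + 0.793302] / 0.747139 = 1.825271
d₂ = d₁ − σ√T = 1.825271 − 0.747139 = 1.078132
N(d₁) = 0.966020,  N(d₂) = 0.859513,  e^(−rT) = 0.597983
E₀ = V₀·N(d₁) − D·e^(−rT)·N(d₂)
   = 198.2952·0.966020 − 112.0928·0.597983·0.859513 = 133.944385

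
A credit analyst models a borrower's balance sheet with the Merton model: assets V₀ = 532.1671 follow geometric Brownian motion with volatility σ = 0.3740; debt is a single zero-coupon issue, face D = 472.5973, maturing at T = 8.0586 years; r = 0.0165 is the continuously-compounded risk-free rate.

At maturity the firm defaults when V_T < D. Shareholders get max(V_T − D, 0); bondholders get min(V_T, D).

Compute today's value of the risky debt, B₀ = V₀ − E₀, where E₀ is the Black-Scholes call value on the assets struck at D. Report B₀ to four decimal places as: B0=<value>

d₁ = [ln(V₀/D) + (r + σ²/2)T] / (σ√T)
   = [ln(532.1671/472.5973) + (0.0165 + 0.5·0.3740²)·8.0586] / (0.3740·√8.0586)
   = [0.118714 + 0.696569] / 1.061699 = 0.767904
d₂ = d₁ − σ√T = 0.767904 − 1.061699 = -0.293795
N(d₁) = 0.778728,  N(d₂) = 0.384457,  e^(−rT) = 0.875494
E₀ = V₀·N(d₁) − D·e^(−rT)·N(d₂)
   = 532.1671·0.778728 − 472.5973·0.875494·0.384457 = 255.341803
B₀ = V₀ − E₀ = 532.1671 − 255.341803 = 276.825297

B0=276.8253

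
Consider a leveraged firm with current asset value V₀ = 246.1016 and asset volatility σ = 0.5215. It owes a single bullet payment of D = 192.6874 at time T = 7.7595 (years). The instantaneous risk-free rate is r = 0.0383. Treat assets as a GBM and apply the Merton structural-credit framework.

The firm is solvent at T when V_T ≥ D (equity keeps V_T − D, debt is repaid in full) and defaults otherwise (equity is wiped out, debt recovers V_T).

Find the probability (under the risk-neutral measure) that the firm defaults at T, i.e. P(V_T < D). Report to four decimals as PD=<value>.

PD=0.6381

d₁ = [ln(V₀/D) + (r + σ²/2)T] / (σ√T)
   = [ln(246.1016/192.6874) + (0.0383 + 0.5·0.5215²)·7.7595] / (0.5215·√7.7595)
   = [0.244675 + 1.352334] / 1.452684 = 1.099351
d₂ = d₁ − σ√T = 1.099351 − 1.452684 = -0.353333
risk-neutral PD = N(−d₂) = N(0.353333) = 0.638081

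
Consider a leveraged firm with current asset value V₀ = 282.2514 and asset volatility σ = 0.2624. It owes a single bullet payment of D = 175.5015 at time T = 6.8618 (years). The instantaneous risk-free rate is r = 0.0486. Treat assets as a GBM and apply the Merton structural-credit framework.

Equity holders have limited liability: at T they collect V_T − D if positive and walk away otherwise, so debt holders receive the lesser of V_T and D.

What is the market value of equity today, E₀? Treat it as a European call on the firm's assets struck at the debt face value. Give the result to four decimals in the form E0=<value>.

E0=163.8457

d₁ = [ln(V₀/D) + (r + σ²/2)T] / (σ√T)
   = [ln(282.2514/175.5015) + (0.0486 + 0.5·0.2624²)·6.8618] / (0.2624·√6.8618)
   = [0.475151 + 0.569714] / 0.687358 = 1.520117
d₂ = d₁ − σ√T = 1.520117 − 0.687358 = 0.832759
N(d₁) = 0.935759,  N(d₂) = 0.797510,  e^(−rT) = 0.716424
E₀ = V₀·N(d₁) − D·e^(−rT)·N(d₂)
   = 282.2514·0.935759 − 175.5015·0.716424·0.797510 = 163.845707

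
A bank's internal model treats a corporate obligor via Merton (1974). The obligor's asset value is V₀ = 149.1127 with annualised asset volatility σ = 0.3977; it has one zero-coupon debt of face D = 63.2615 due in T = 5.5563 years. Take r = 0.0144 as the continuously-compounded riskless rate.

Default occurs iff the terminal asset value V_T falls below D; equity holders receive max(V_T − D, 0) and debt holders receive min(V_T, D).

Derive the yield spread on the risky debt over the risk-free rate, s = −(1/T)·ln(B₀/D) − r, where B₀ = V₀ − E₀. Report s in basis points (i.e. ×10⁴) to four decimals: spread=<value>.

spread=222.8017

d₁ = [ln(V₀/D) + (r + σ²/2)T] / (σ√T)
   = [ln(149.1127/63.2615) + (0.0144 + 0.5·0.3977²)·5.5563] / (0.3977·√5.5563)
   = [0.857425 + 0.519418] / 0.937451 = 1.468710
d₂ = d₁ − σ√T = 1.468710 − 0.937451 = 0.531259
N(d₁) = 0.929044,  N(d₂) = 0.702380,  e^(−rT) = 0.923106
E₀ = V₀·N(d₁) − D·e^(−rT)·N(d₂)
   = 149.1127·0.929044 − 63.2615·0.923106·0.702380 = 97.515319
B₀ = V₀ − E₀ = 149.1127 − 97.515319 = 51.597381
spread = −(1/T)·ln(B₀/D) − r = −(1/5.5563)·ln(51.597381/63.2615) − 0.0144 = 0.02228017
in basis points: 0.02228017 × 10⁴ = 222.8017 bp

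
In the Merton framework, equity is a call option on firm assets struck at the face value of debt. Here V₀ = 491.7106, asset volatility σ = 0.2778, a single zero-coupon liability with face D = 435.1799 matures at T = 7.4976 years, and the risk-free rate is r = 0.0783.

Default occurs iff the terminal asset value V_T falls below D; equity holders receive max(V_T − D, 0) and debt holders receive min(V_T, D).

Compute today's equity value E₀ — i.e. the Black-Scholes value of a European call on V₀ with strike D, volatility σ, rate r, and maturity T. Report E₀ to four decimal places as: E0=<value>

E0=273.5072

d₁ = [ln(V₀/D) + (r + σ²/2)T] / (σ√T)
   = [ln(491.7106/435.1799) + (0.0783 + 0.5·0.2778²)·7.4976] / (0.2778·√7.4976)
   = [0.122131 + 0.876368] / 0.760665 = 1.312665
d₂ = d₁ − σ√T = 1.312665 − 0.760665 = 0.552000
N(d₁) = 0.905352,  N(d₂) = 0.709526,  e^(−rT) = 0.555958
E₀ = V₀·N(d₁) − D·e^(−rT)·N(d₂)
   = 491.7106·0.905352 − 435.1799·0.555958·0.709526 = 273.507208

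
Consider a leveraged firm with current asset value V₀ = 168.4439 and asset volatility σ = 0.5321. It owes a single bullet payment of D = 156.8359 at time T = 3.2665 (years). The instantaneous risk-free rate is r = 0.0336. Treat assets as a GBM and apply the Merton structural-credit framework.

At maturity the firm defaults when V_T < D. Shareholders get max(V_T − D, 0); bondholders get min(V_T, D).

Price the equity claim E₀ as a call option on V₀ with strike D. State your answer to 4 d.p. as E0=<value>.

E0=71.9500

d₁ = [ln(V₀/D) + (r + σ²/2)T] / (σ√T)
   = [ln(168.4439/156.8359) + (0.0336 + 0.5·0.5321²)·3.2665] / (0.5321·√3.2665)
   = [0.071403 + 0.572177] / 0.961689 = 0.669218
d₂ = d₁ − σ√T = 0.669218 − 0.961689 = -0.292470
N(d₁) = 0.748322,  N(d₂) = 0.384963,  e^(−rT) = 0.896054
E₀ = V₀·N(d₁) − D·e^(−rT)·N(d₂)
   = 168.4439·0.748322 − 156.8359·0.896054·0.384963 = 71.950012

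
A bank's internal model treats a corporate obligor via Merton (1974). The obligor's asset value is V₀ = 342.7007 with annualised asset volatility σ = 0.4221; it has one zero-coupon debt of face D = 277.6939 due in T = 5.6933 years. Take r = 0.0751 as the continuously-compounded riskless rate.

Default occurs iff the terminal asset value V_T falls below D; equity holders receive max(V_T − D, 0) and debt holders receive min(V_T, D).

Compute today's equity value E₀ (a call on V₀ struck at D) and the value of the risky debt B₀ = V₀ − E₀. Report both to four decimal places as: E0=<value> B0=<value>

d₁ = [ln(V₀/D) + (r + σ²/2)T] / (σ√T)
   = [ln(342.7007/277.6939) + (0.0751 + 0.5·0.4221²)·5.6933] / (0.4221·√5.6933)
   = [0.210338 + 0.934750] / 1.007157 = 1.136950
d₂ = d₁ − σ√T = 1.136950 − 1.007157 = 0.129793
N(d₁) = 0.872220,  N(d₂) = 0.551635,  e^(−rT) = 0.652094
E₀ = V₀·N(d₁) − D·e^(−rT)·N(d₂)
   = 342.7007·0.872220 − 277.6939·0.652094·0.551635 = 199.019165
B₀ = V₀ − E₀ = 342.7007 − 199.019165 = 143.681535

E0=199.0192 B0=143.6815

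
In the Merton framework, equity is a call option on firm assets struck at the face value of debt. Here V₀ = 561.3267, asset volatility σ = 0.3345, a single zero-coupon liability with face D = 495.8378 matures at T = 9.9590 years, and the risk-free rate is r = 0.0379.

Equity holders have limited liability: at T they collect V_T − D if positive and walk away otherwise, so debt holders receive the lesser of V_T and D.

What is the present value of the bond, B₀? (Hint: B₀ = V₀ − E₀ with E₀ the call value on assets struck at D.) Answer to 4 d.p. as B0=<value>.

d₁ = [ln(V₀/D) + (r + σ²/2)T] / (σ√T)
   = [ln(561.3267/495.8378) + (0.0379 + 0.5·0.3345²)·9.9590] / (0.3345·√9.9590)
   = [0.124054 + 0.934604] / 1.055611 = 1.002886
d₂ = d₁ − σ√T = 1.002886 − 1.055611 = -0.052725
N(d₁) = 0.842042,  N(d₂) = 0.478975,  e^(−rT) = 0.685610
E₀ = V₀·N(d₁) − D·e^(−rT)·N(d₂)
   = 561.3267·0.842042 − 495.8378·0.685610·0.478975 = 309.832311
B₀ = V₀ − E₀ = 561.3267 − 309.832311 = 251.494389

B0=251.4944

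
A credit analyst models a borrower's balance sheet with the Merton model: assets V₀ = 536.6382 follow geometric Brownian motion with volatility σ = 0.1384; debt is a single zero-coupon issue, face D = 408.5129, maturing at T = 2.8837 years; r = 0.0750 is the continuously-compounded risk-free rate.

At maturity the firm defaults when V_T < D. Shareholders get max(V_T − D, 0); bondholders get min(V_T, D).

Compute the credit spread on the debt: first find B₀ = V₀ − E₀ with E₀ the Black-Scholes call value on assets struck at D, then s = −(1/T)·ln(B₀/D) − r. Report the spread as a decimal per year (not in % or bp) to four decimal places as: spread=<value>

spread=0.0007

d₁ = [ln(V₀/D) + (r + σ²/2)T] / (σ√T)
   = [ln(536.6382/408.5129) + (0.0750 + 0.5·0.1384²)·2.8837] / (0.1384·√2.8837)
   = [0.272801 + 0.243896] / 0.235023 = 2.198488
d₂ = d₁ − σ√T = 2.198488 − 0.235023 = 1.963465
N(d₁) = 0.986043,  N(d₂) = 0.975204,  e^(−rT) = 0.805512
E₀ = V₀·N(d₁) − D·e^(−rT)·N(d₂)
   = 536.6382·0.986043 − 408.5129·0.805512·0.975204 = 208.245765
B₀ = V₀ − E₀ = 536.6382 − 208.245765 = 328.392435
spread = −(1/T)·ln(B₀/D) − r = −(1/2.8837)·ln(328.392435/408.5129) − 0.0750 = 0.00070626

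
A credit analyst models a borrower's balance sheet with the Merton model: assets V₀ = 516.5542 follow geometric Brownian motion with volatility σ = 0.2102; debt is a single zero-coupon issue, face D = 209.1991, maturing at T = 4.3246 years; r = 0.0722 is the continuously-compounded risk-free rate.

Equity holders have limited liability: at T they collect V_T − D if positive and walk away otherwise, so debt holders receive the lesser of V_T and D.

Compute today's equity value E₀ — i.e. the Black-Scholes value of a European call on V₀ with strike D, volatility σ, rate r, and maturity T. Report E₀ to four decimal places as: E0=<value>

d₁ = [ln(V₀/D) + (r + σ²/2)T] / (σ√T)
   = [ln(516.5542/209.1991) + (0.0722 + 0.5·0.2102²)·4.3246] / (0.2102·√4.3246)
   = [0.903894 + 0.407775] / 0.437125 = 3.000672
d₂ = d₁ − σ√T = 3.000672 − 0.437125 = 2.563547
N(d₁) = 0.998653,  N(d₂) = 0.994820,  e^(−rT) = 0.731809
E₀ = V₀·N(d₁) − D·e^(−rT)·N(d₂)
   = 516.5542·0.998653 − 209.1991·0.731809·0.994820 = 363.557809

E0=363.5578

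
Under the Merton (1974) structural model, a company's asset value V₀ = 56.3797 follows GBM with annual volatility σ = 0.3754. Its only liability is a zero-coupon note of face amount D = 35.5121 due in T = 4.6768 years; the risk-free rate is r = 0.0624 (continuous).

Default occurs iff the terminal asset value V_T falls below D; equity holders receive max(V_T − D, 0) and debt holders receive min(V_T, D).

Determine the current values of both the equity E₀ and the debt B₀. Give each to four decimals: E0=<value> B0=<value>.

d₁ = [ln(V₀/D) + (r + σ²/2)T] / (σ√T)
   = [ln(56.3797/35.5121) + (0.0624 + 0.5·0.3754²)·4.6768] / (0.3754·√4.6768)
   = [0.462236 + 0.621372] / 0.811837 = 1.334760
d₂ = d₁ − σ√T = 1.334760 − 0.811837 = 0.522924
N(d₁) = 0.909023,  N(d₂) = 0.699486,  e^(−rT) = 0.746894
E₀ = V₀·N(d₁) − D·e^(−rT)·N(d₂)
   = 56.3797·0.909023 − 35.5121·0.746894·0.699486 = 32.697410
B₀ = V₀ − E₀ = 56.3797 − 32.697410 = 23.682290

E0=32.6974 B0=23.6823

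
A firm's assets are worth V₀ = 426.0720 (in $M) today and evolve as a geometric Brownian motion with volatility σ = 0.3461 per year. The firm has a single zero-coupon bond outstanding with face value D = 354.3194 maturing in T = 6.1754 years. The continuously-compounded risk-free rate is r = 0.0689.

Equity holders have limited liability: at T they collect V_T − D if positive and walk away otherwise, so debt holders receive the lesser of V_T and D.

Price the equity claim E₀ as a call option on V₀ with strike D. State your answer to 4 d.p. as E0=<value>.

E0=230.6118

d₁ = [ln(V₀/D) + (r + σ²/2)T] / (σ√T)
   = [ln(426.0720/354.3194) + (0.0689 + 0.5·0.3461²)·6.1754] / (0.3461·√6.1754)
   = [0.184410 + 0.795346] / 0.860071 = 1.139157
d₂ = d₁ − σ√T = 1.139157 − 0.860071 = 0.279086
N(d₁) = 0.872681,  N(d₂) = 0.609911,  e^(−rT) = 0.653453
E₀ = V₀·N(d₁) − D·e^(−rT)·N(d₂)
   = 426.0720·0.872681 − 354.3194·0.653453·0.609911 = 230.611782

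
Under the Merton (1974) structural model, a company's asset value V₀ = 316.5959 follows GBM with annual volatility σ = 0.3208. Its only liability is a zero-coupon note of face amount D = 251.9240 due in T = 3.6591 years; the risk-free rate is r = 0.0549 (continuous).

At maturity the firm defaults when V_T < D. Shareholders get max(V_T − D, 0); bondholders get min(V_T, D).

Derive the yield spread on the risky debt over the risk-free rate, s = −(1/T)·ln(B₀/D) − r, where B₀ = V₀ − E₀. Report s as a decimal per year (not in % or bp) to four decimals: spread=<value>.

d₁ = [ln(V₀/D) + (r + σ²/2)T] / (σ√T)
   = [ln(316.5959/251.9240) + (0.0549 + 0.5·0.3208²)·3.6591] / (0.3208·√3.6591)
   = [0.228499 + 0.389168] / 0.613651 = 1.006545
d₂ = d₁ − σ√T = 1.006545 − 0.613651 = 0.392893
N(d₁) = 0.842923,  N(d₂) = 0.652801,  e^(−rT) = 0.818007
E₀ = V₀·N(d₁) − D·e^(−rT)·N(d₂)
   = 316.5959·0.842923 − 251.9240·0.818007·0.652801 = 132.339704
B₀ = V₀ − E₀ = 316.5959 − 132.339704 = 184.256196
spread = −(1/T)·ln(B₀/D) − r = −(1/3.6591)·ln(184.256196/251.9240) − 0.0549 = 0.03058558

spread=0.0306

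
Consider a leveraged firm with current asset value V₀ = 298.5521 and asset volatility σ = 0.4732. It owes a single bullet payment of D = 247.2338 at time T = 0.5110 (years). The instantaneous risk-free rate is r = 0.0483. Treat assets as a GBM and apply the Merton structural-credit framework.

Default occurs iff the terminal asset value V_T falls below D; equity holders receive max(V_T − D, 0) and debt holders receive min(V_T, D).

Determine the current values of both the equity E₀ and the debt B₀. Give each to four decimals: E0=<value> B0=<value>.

E0=71.7969 B0=226.7552

d₁ = [ln(V₀/D) + (r + σ²/2)T] / (σ√T)
   = [ln(298.5521/247.2338) + (0.0483 + 0.5·0.4732²)·0.5110] / (0.4732·√0.5110)
   = [0.188610 + 0.081892] / 0.338264 = 0.799680
d₂ = d₁ − σ√T = 0.799680 − 0.338264 = 0.461416
N(d₁) = 0.788052,  N(d₂) = 0.677750,  e^(−rT) = 0.975621
E₀ = V₀·N(d₁) − D·e^(−rT)·N(d₂)
   = 298.5521·0.788052 − 247.2338·0.975621·0.677750 = 71.796865
B₀ = V₀ − E₀ = 298.5521 − 71.796865 = 226.755235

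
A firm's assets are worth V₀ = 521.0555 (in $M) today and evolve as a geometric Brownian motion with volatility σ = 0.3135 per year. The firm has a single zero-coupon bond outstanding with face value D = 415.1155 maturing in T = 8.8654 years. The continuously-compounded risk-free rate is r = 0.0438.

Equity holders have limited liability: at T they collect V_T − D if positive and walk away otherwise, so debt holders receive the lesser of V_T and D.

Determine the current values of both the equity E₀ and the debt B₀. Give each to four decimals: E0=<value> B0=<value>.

E0=291.0138 B0=230.0417

d₁ = [ln(V₀/D) + (r + σ²/2)T] / (σ√T)
   = [ln(521.0555/415.1155) + (0.0438 + 0.5·0.3135²)·8.8654] / (0.3135·√8.8654)
   = [0.227300 + 0.823960] / 0.933441 = 1.126221
d₂ = d₁ − σ√T = 1.126221 − 0.933441 = 0.192780
N(d₁) = 0.869964,  N(d₂) = 0.576434,  e^(−rT) = 0.678206
E₀ = V₀·N(d₁) − D·e^(−rT)·N(d₂)
   = 521.0555·0.869964 − 415.1155·0.678206·0.576434 = 291.013773
B₀ = V₀ − E₀ = 521.0555 − 291.013773 = 230.041727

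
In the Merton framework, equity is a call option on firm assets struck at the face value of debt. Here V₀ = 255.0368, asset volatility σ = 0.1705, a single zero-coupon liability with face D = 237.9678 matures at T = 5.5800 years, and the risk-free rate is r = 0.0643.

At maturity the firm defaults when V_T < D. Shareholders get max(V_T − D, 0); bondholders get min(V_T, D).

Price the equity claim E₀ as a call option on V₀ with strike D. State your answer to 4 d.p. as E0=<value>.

E0=94.8532

d₁ = [ln(V₀/D) + (r + σ²/2)T] / (σ√T)
   = [ln(255.0368/237.9678) + (0.0643 + 0.5·0.1705²)·5.5800] / (0.1705·√5.5800)
   = [0.069272 + 0.439900] / 0.402756 = 1.264222
d₂ = d₁ − σ√T = 1.264222 − 0.402756 = 0.861467
N(d₁) = 0.896925,  N(d₂) = 0.805509,  e^(−rT) = 0.698518
E₀ = V₀·N(d₁) − D·e^(−rT)·N(d₂)
   = 255.0368·0.896925 − 237.9678·0.698518·0.805509 = 94.853157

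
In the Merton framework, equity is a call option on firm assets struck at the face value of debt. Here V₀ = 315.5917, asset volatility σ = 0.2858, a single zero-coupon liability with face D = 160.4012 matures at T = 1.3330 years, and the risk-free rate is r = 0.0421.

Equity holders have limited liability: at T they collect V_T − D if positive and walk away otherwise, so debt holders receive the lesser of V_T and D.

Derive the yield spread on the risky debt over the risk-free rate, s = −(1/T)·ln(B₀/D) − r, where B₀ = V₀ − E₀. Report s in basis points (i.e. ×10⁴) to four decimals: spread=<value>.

d₁ = [ln(V₀/D) + (r + σ²/2)T] / (σ√T)
   = [ln(315.5917/160.4012) + (0.0421 + 0.5·0.2858²)·1.3330] / (0.2858·√1.3330)
   = [0.676771 + 0.110560] / 0.329972 = 2.386053
d₂ = d₁ − σ√T = 2.386053 − 0.329972 = 2.056081
N(d₁) = 0.991485,  N(d₂) = 0.980113,  e^(−rT) = 0.945426
E₀ = V₀·N(d₁) − D·e^(−rT)·N(d₂)
   = 315.5917·0.991485 − 160.4012·0.945426·0.980113 = 164.272740
B₀ = V₀ − E₀ = 315.5917 − 164.272740 = 151.318960
spread = −(1/T)·ln(B₀/D) − r = −(1/1.3330)·ln(151.318960/160.4012) − 0.0421 = 0.00162712
in basis points: 0.00162712 × 10⁴ = 16.2712 bp

spread=16.2712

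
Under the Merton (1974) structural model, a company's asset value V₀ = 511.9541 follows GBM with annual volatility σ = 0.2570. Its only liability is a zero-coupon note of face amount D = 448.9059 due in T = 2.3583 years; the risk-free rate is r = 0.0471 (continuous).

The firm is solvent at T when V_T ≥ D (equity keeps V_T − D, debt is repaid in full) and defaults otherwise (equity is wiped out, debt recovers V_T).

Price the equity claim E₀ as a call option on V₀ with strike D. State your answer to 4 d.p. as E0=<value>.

E0=139.4187

d₁ = [ln(V₀/D) + (r + σ²/2)T] / (σ√T)
   = [ln(511.9541/448.9059) + (0.0471 + 0.5·0.2570²)·2.3583] / (0.2570·√2.3583)
   = [0.131422 + 0.188958] / 0.394669 = 0.811768
d₂ = d₁ − σ√T = 0.811768 − 0.394669 = 0.417099
N(d₁) = 0.791538,  N(d₂) = 0.661697,  e^(−rT) = 0.894871
E₀ = V₀·N(d₁) − D·e^(−rT)·N(d₂)
   = 511.9541·0.791538 − 448.9059·0.894871·0.661697 = 139.418736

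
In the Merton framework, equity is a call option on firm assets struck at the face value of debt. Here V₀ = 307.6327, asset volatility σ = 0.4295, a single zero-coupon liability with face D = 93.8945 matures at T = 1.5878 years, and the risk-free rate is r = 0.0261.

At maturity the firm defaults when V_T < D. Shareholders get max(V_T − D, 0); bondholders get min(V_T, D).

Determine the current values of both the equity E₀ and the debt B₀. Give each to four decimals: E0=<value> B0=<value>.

E0=217.9000 B0=89.7327

d₁ = [ln(V₀/D) + (r + σ²/2)T] / (σ√T)
   = [ln(307.6327/93.8945) + (0.0261 + 0.5·0.4295²)·1.5878] / (0.4295·√1.5878)
   = [1.186735 + 0.187893] / 0.541204 = 2.539942
d₂ = d₁ − σ√T = 2.539942 − 0.541204 = 1.998738
N(d₁) = 0.994456,  N(d₂) = 0.977182,  e^(−rT) = 0.959405
E₀ = V₀·N(d₁) − D·e^(−rT)·N(d₂)
   = 307.6327·0.994456 − 93.8945·0.959405·0.977182 = 217.899980
B₀ = V₀ − E₀ = 307.6327 − 217.899980 = 89.732720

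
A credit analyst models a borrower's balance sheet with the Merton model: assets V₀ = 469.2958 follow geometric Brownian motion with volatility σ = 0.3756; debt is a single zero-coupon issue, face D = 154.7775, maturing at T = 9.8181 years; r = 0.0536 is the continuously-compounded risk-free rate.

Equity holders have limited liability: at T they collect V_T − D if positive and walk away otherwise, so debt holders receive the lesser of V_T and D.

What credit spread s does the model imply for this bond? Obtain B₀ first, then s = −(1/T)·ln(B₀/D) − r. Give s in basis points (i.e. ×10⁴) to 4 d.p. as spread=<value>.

d₁ = [ln(V₀/D) + (r + σ²/2)T] / (σ√T)
   = [ln(469.2958/154.7775) + (0.0536 + 0.5·0.3756²)·9.8181] / (0.3756·√9.8181)
   = [1.109245 + 1.218796] / 1.176899 = 1.978114
d₂ = d₁ − σ√T = 1.978114 − 1.176899 = 0.801215
N(d₁) = 0.976042,  N(d₂) = 0.788496,  e^(−rT) = 0.590816
E₀ = V₀·N(d₁) − D·e^(−rT)·N(d₂)
   = 469.2958·0.976042 − 154.7775·0.590816·0.788496 = 385.948348
B₀ = V₀ − E₀ = 469.2958 − 385.948348 = 83.347452
spread = −(1/T)·ln(B₀/D) − r = −(1/9.8181)·ln(83.347452/154.7775) − 0.0536 = 0.00944382
in basis points: 0.00944382 × 10⁴ = 94.4382 bp

spread=94.4382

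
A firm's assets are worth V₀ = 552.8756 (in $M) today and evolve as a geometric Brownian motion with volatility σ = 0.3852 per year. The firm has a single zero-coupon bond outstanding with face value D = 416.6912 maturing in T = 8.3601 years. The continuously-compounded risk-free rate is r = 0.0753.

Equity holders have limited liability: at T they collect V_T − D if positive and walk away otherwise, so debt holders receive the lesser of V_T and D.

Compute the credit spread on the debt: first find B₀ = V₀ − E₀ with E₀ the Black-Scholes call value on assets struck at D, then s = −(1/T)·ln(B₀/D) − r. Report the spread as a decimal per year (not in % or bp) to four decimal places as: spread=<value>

spread=0.0247

d₁ = [ln(V₀/D) + (r + σ²/2)T] / (σ√T)
   = [ln(552.8756/416.6912) + (0.0753 + 0.5·0.3852²)·8.3601] / (0.3852·√8.3601)
   = [0.282788 + 1.249747] / 1.113761 = 1.376000
d₂ = d₁ − σ√T = 1.376000 − 1.113761 = 0.262239
N(d₁) = 0.915589,  N(d₂) = 0.603431,  e^(−rT) = 0.532850
E₀ = V₀·N(d₁) − D·e^(−rT)·N(d₂)
   = 552.8756·0.915589 − 416.6912·0.532850·0.603431 = 372.224717
B₀ = V₀ − E₀ = 552.8756 − 372.224717 = 180.650883
spread = −(1/T)·ln(B₀/D) − r = −(1/8.3601)·ln(180.650883/416.6912) − 0.0753 = 0.02467238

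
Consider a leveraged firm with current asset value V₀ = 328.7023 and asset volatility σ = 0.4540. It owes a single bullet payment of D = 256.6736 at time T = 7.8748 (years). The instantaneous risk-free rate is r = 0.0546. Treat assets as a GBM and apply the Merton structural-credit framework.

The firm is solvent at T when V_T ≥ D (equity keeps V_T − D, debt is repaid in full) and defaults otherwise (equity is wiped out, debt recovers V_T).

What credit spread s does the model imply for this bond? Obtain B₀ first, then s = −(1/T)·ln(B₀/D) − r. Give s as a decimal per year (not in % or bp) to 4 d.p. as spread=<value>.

d₁ = [ln(V₀/D) + (r + σ²/2)T] / (σ√T)
   = [ln(328.7023/256.6736) + (0.0546 + 0.5·0.4540²)·7.8748] / (0.4540·√7.8748)
   = [0.247347 + 1.241525] / 1.274018 = 1.168643
d₂ = d₁ − σ√T = 1.168643 − 1.274018 = -0.105375
N(d₁) = 0.878726,  N(d₂) = 0.458039,  e^(−rT) = 0.650532
E₀ = V₀·N(d₁) − D·e^(−rT)·N(d₂)
   = 328.7023·0.878726 − 256.6736·0.650532·0.458039 = 212.358493
B₀ = V₀ − E₀ = 328.7023 − 212.358493 = 116.343807
spread = −(1/T)·ln(B₀/D) − r = −(1/7.8748)·ln(116.343807/256.6736) − 0.0546 = 0.04587945

spread=0.0459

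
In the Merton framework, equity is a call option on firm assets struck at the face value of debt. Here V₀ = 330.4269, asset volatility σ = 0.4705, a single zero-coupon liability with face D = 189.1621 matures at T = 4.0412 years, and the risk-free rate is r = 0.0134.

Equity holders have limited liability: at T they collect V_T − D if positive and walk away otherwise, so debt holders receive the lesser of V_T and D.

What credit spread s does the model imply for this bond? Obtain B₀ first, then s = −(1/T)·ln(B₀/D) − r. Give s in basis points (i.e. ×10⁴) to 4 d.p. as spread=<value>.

d₁ = [ln(V₀/D) + (r + σ²/2)T] / (σ√T)
   = [ln(330.4269/189.1621) + (0.0134 + 0.5·0.4705²)·4.0412] / (0.4705·√4.0412)
   = [0.557781 + 0.501453] / 0.945834 = 1.119894
d₂ = d₁ − σ√T = 1.119894 − 0.945834 = 0.174061
N(d₁) = 0.868621,  N(d₂) = 0.569091,  e^(−rT) = 0.947288
E₀ = V₀·N(d₁) − D·e^(−rT)·N(d₂)
   = 330.4269·0.868621 − 189.1621·0.947288·0.569091 = 185.039617
B₀ = V₀ − E₀ = 330.4269 − 185.039617 = 145.387283
spread = −(1/T)·ln(B₀/D) − r = −(1/4.0412)·ln(145.387283/189.1621) − 0.0134 = 0.05172997
in basis points: 0.05172997 × 10⁴ = 517.2997 bp

spread=517.2997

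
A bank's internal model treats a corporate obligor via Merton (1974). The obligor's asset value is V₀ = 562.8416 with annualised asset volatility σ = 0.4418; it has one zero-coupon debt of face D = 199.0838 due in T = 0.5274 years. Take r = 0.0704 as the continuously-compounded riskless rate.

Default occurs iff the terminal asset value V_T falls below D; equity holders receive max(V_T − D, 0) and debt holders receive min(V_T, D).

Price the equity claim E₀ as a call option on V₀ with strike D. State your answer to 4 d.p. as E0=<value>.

d₁ = [ln(V₀/D) + (r + σ²/2)T] / (σ√T)
   = [ln(562.8416/199.0838) + (0.0704 + 0.5·0.4418²)·0.5274] / (0.4418·√0.5274)
   = [1.039272 + 0.088600] / 0.320845 = 3.515314
d₂ = d₁ − σ√T = 3.515314 − 0.320845 = 3.194469
N(d₁) = 0.999780,  N(d₂) = 0.999300,  e^(−rT) = 0.963552
E₀ = V₀·N(d₁) − D·e^(−rT)·N(d₂)
   = 562.8416·0.999780 − 199.0838·0.963552·0.999300 = 371.024787

E0=371.0248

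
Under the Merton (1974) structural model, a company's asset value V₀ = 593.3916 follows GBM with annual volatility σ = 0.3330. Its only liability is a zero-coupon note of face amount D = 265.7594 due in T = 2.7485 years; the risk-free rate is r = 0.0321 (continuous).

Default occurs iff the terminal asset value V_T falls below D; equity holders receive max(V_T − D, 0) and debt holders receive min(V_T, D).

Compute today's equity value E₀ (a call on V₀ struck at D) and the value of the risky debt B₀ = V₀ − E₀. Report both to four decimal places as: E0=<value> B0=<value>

E0=354.6518 B0=238.7398

d₁ = [ln(V₀/D) + (r + σ²/2)T] / (σ√T)
   = [ln(593.3916/265.7594) + (0.0321 + 0.5·0.3330²)·2.7485] / (0.3330·√2.7485)
   = [0.803263 + 0.240616] / 0.552067 = 1.890855
d₂ = d₁ − σ√T = 1.890855 − 0.552067 = 1.338787
N(d₁) = 0.970678,  N(d₂) = 0.909680,  e^(−rT) = 0.915553
E₀ = V₀·N(d₁) − D·e^(−rT)·N(d₂)
   = 593.3916·0.970678 − 265.7594·0.915553·0.909680 = 354.651759
B₀ = V₀ − E₀ = 593.3916 − 354.651759 = 238.739841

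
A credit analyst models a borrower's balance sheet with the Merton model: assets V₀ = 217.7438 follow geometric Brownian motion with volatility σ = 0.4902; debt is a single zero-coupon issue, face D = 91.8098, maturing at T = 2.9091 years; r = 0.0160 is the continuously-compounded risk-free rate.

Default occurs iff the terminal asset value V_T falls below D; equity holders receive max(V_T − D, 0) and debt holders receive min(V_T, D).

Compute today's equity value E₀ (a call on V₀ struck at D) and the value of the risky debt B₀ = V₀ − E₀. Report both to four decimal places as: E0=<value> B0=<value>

d₁ = [ln(V₀/D) + (r + σ²/2)T] / (σ√T)
   = [ln(217.7438/91.8098) + (0.0160 + 0.5·0.4902²)·2.9091] / (0.4902·√2.9091)
   = [0.863600 + 0.396068] / 0.836089 = 1.506619
d₂ = d₁ − σ√T = 1.506619 − 0.836089 = 0.670530
N(d₁) = 0.934046,  N(d₂) = 0.748740,  e^(−rT) = 0.954521
E₀ = V₀·N(d₁) − D·e^(−rT)·N(d₂)
   = 217.7438·0.934046 − 91.8098·0.954521·0.748740 = 137.767324
B₀ = V₀ − E₀ = 217.7438 − 137.767324 = 79.976476

E0=137.7673 B0=79.9765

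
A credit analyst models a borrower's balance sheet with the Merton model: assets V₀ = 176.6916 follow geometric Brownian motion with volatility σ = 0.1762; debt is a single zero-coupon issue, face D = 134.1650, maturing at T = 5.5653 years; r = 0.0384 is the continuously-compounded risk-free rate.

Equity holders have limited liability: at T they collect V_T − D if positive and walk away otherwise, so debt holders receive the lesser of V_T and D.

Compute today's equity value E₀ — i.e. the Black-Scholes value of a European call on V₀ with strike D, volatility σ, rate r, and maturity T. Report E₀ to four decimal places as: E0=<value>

E0=71.6787

d₁ = [ln(V₀/D) + (r + σ²/2)T] / (σ√T)
   = [ln(176.6916/134.1650) + (0.0384 + 0.5·0.1762²)·5.5653] / (0.1762·√5.5653)
   = [0.275335 + 0.300099] / 0.415671 = 1.384349
d₂ = d₁ − σ√T = 1.384349 − 0.415671 = 0.968678
N(d₁) = 0.916874,  N(d₂) = 0.833647,  e^(−rT) = 0.807585
E₀ = V₀·N(d₁) − D·e^(−rT)·N(d₂)
   = 176.6916·0.916874 − 134.1650·0.807585·0.833647 = 71.678670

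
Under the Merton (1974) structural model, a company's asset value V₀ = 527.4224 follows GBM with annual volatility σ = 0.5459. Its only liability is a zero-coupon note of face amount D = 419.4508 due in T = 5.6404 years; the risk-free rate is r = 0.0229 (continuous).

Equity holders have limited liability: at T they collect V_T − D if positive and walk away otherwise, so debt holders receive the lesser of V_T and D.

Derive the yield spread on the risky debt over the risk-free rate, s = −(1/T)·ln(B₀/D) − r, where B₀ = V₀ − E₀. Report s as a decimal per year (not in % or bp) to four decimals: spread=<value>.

spread=0.0879

d₁ = [ln(V₀/D) + (r + σ²/2)T] / (σ√T)
   = [ln(527.4224/419.4508) + (0.0229 + 0.5·0.5459²)·5.6404] / (0.5459·√5.6404)
   = [0.229056 + 0.969604] / 1.296487 = 0.924544
d₂ = d₁ − σ√T = 0.924544 − 1.296487 = -0.371942
N(d₁) = 0.822399,  N(d₂) = 0.354968,  e^(−rT) = 0.878829
E₀ = V₀·N(d₁) − D·e^(−rT)·N(d₂)
   = 527.4224·0.822399 − 419.4508·0.878829·0.354968 = 302.901195
B₀ = V₀ − E₀ = 527.4224 − 302.901195 = 224.521205
spread = −(1/T)·ln(B₀/D) − r = −(1/5.6404)·ln(224.521205/419.4508) − 0.0229 = 0.08790350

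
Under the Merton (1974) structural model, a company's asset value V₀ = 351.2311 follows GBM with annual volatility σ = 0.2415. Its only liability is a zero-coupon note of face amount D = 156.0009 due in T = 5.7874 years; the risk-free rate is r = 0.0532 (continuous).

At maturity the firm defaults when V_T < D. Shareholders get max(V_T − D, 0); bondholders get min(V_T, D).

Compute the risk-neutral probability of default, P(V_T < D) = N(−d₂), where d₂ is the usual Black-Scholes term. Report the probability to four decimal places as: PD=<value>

d₁ = [ln(V₀/D) + (r + σ²/2)T] / (σ√T)
   = [ln(351.2311/156.0009) + (0.0532 + 0.5·0.2415²)·5.7874] / (0.2415·√5.7874)
   = [0.811583 + 0.476657] / 0.580977 = 2.217368
d₂ = d₁ − σ√T = 2.217368 − 0.580977 = 1.636391
risk-neutral PD = N(−d₂) = N(-1.636391) = 0.050879

PD=0.0509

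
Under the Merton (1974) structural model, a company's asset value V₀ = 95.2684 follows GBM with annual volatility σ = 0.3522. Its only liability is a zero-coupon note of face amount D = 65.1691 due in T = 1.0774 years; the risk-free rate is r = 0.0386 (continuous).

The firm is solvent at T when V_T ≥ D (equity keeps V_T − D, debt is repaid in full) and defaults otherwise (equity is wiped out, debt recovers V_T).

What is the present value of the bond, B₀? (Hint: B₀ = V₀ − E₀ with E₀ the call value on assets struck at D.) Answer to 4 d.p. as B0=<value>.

d₁ = [ln(V₀/D) + (r + σ²/2)T] / (σ√T)
   = [ln(95.2684/65.1691) + (0.0386 + 0.5·0.3522²)·1.0774] / (0.3522·√1.0774)
   = [0.379713 + 0.108411] / 0.365576 = 1.335217
d₂ = d₁ − σ√T = 1.335217 − 0.365576 = 0.969640
N(d₁) = 0.909097,  N(d₂) = 0.833887,  e^(−rT) = 0.959265
E₀ = V₀·N(d₁) − D·e^(−rT)·N(d₂)
   = 95.2684·0.909097 − 65.1691·0.959265·0.833887 = 34.478244
B₀ = V₀ − E₀ = 95.2684 − 34.478244 = 60.790156

B0=60.7902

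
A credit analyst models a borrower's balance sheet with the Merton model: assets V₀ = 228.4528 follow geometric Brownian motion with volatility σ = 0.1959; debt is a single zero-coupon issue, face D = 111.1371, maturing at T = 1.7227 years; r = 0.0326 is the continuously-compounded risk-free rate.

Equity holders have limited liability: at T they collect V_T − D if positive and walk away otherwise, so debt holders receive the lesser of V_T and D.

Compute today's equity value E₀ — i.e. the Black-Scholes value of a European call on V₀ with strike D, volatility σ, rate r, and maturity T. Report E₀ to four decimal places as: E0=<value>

E0=123.3992

d₁ = [ln(V₀/D) + (r + σ²/2)T] / (σ√T)
   = [ln(228.4528/111.1371) + (0.0326 + 0.5·0.1959²)·1.7227] / (0.1959·√1.7227)
   = [0.720565 + 0.089216] / 0.257122 = 3.149403
d₂ = d₁ − σ√T = 3.149403 − 0.257122 = 2.892281
N(d₁) = 0.999182,  N(d₂) = 0.998088,  e^(−rT) = 0.945388
E₀ = V₀·N(d₁) − D·e^(−rT)·N(d₂)
   = 228.4528·0.999182 − 111.1371·0.945388·0.998088 = 123.399176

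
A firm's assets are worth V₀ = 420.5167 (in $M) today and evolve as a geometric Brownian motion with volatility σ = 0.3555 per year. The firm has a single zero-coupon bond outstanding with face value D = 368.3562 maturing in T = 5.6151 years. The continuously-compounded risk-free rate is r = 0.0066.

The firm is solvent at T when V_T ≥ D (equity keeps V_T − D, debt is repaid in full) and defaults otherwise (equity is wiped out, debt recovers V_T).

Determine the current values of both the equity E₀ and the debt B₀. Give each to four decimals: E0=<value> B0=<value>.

d₁ = [ln(V₀/D) + (r + σ²/2)T] / (σ√T)
   = [ln(420.5167/368.3562) + (0.0066 + 0.5·0.3555²)·5.6151] / (0.3555·√5.6151)
   = [0.132434 + 0.391879] / 0.842400 = 0.622403
d₂ = d₁ − σ√T = 0.622403 − 0.842400 = -0.219997
N(d₁) = 0.733162,  N(d₂) = 0.412937,  e^(−rT) = 0.963619
E₀ = V₀·N(d₁) − D·e^(−rT)·N(d₂)
   = 420.5167·0.733162 − 368.3562·0.963619·0.412937 = 161.732750
B₀ = V₀ − E₀ = 420.5167 − 161.732750 = 258.783950

E0=161.7328 B0=258.7839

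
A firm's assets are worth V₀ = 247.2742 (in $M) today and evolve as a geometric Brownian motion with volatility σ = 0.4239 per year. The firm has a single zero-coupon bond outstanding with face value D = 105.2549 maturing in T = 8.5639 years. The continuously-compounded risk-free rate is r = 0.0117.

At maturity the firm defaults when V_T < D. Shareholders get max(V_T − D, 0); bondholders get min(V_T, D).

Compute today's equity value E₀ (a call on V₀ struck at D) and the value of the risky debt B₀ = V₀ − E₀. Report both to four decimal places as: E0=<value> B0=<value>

E0=173.6647 B0=73.6095

d₁ = [ln(V₀/D) + (r + σ²/2)T] / (σ√T)
   = [ln(247.2742/105.2549) + (0.0117 + 0.5·0.4239²)·8.5639] / (0.4239·√8.5639)
   = [0.854113 + 0.869626] / 1.240507 = 1.389544
d₂ = d₁ − σ√T = 1.389544 − 1.240507 = 0.149037
N(d₁) = 0.917666,  N(d₂) = 0.559238,  e^(−rT) = 0.904659
E₀ = V₀·N(d₁) − D·e^(−rT)·N(d₂)
   = 247.2742·0.917666 − 105.2549·0.904659·0.559238 = 173.664718
B₀ = V₀ − E₀ = 247.2742 − 173.664718 = 73.609482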